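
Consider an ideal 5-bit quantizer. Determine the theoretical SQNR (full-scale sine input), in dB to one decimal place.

31.9 dB

SNR ≈ 6.02·N + 1.76 dB = 6.02·5 + 1.76 = 31.86 dB.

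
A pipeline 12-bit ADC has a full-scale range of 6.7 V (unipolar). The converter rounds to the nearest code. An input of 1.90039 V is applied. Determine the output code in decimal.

With 4096 levels over 6.7 V, one step is 1.636 mV.
Input sits at 1161.791 steps above V_low.
Round → code 1162.

code 1162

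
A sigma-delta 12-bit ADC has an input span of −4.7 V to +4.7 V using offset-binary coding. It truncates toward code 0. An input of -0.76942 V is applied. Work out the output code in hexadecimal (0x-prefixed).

code 0x6B0 (decimal 1712)

Full-scale span = 9.4 V; LSB = 9.4/2^12 = 2.295 mV.
(V_in − V_low)/LSB = (-0.76942 − (−4.7)) / 0.00229492 = 1712.729.
⌊·⌋(1712.729) = 1712.
In hexadecimal (0x-prefixed): 0x6B0.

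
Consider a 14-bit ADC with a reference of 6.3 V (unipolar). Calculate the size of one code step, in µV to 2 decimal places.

Full-scale span = 6.3 V.
LSB = 6.3 / 2^14 = 6.3 / 16384 = 0.000384521 V = 384.52 µV.

384.52 µV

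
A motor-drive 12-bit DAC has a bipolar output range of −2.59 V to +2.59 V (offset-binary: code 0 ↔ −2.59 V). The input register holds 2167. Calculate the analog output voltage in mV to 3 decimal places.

150.493 mV

LSB = 5.18 V / 2^12 = 1.265 mV.
V_out = (−2.59) + 2167 × 0.00126465 V = 0.150493 V.
= 150.493 mV.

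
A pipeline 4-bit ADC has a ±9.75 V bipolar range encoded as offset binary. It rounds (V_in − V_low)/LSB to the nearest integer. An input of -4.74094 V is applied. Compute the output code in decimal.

Full-scale span = 19.5 V; LSB = 19.5/2^4 = 1.2188 V.
(-4.74094 − (−9.75)) / 1.21875 = 4.110 LSBs.
Round → code 4.

code 4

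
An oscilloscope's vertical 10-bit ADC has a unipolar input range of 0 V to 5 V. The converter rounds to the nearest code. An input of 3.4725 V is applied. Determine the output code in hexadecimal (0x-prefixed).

code 0x2C7 (decimal 711)

Full-scale span = 5 V; LSB = 5/2^10 = 4.883 mV.
Input sits at 711.168 steps above V_low.
So the output code is 711.
In hexadecimal (0x-prefixed): 0x2C7.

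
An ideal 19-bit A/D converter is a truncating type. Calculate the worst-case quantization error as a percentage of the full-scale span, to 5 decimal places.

Truncating → worst-case error = 1 LSB = V_FS/2^19, so 100/524288 = 0.000190735 % of full scale.

0.00019 %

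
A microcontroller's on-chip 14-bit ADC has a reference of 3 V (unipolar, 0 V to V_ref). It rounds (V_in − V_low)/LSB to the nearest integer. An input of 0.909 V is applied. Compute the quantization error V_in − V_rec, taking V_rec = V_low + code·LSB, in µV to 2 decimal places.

Step size: 3 V ÷ 2^14 = 183.11 µV.
(V_in − V_low)/LSB = (0.909 − 0)/0.000183105 = 4964.3520 → code 4964 (round).
V_rec = 0 + 4964·0.000183105 = 0.90893555 V.
Error = 0.909 − 0.90893555 = 6.44531e-05 V = 64.45 µV.

64.45 µV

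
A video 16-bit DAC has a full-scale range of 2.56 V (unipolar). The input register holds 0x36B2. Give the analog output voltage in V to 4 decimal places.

LSB = 2.56 V / 2^16 = 39.06 µV.
Code 0x36B2 = 14002 decimal.
V_out = 0 + 14002 × 3.90625e-05 V = 0.546953 V.

0.5470 V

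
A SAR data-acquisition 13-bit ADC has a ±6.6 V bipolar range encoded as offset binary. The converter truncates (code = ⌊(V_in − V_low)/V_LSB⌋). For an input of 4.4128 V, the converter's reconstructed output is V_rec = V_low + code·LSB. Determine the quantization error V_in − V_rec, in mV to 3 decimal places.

Step size: 13.2 V ÷ 2^13 = 1.611 mV.
(V_in − V_low)/LSB = (4.4128 − (−6.6))/0.00161133 = 6834.6104 → code 6834 (floor).
Code 6834 maps back to (−6.6) + 6834×0.00161133 V = 4.4118164 V.
Difference: 0.000983594 V → 0.984 mV.

0.984 mV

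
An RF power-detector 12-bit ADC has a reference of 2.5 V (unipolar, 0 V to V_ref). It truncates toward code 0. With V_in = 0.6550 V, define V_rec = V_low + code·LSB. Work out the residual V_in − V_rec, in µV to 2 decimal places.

92.77 µV

Step size: 2.5 V ÷ 2^12 = 0.610 mV.
(0.6550 − 0)/0.000610352 = 1073.1520; ⌊·⌋ gives code 1073.
Code 1073 maps back to 0 + 1073×0.000610352 V = 0.65490723 V.
Error = 0.6550 − 0.65490723 = 9.27734e-05 V = 92.77 µV.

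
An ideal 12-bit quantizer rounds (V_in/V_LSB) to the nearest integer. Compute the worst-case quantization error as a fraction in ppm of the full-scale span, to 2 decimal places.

122.07 ppm

Rounding → worst-case error = ½ LSB = V_FS/2^13, so 1e+06/8192 = 122.07 ppm of full scale.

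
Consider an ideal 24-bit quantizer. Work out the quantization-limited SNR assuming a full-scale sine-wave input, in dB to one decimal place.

146.2 dB

SNR ≈ 6.02·N + 1.76 dB = 6.02·24 + 1.76 = 146.24 dB.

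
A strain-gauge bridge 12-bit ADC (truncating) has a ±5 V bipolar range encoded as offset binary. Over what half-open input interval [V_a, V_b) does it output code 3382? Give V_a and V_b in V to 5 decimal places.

LSB = 10/2^12 = 2.441 mV.
V_a = V_low + 3382·LSB = 3.25684 V; V_b = V_low + 3383·LSB = 3.25928 V.

[3.25684 V, 3.25928 V)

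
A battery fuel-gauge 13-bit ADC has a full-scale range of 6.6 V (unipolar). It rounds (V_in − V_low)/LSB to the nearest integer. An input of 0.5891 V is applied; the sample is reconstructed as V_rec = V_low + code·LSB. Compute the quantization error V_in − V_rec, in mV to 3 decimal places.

0.160 mV

Step size: 6.6 V ÷ 2^13 = 0.806 mV.
(0.5891 − 0)/0.000805664 = 731.1981; round gives code 731.
Code 731 maps back to 0 + 731×0.000805664 V = 0.58894043 V.
Error = 0.5891 − 0.58894043 = 0.00015957 V = 0.160 mV.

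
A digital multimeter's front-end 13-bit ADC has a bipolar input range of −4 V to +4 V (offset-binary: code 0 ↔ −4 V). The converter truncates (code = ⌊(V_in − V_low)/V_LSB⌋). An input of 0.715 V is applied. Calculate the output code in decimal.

code 4828

LSB = 8 V / 8192 = 0.977 mV.
(0.715 − (−4)) / 0.000976562 = 4828.160 LSBs.
Floor → code 4828.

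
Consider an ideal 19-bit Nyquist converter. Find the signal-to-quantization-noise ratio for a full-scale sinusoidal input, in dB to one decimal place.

SNR ≈ 6.02·N + 1.76 dB = 6.02·19 + 1.76 = 116.14 dB.

116.1 dB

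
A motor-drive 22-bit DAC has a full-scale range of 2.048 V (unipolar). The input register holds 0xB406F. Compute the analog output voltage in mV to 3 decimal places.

LSB = 2.048 V / 2^22 = 0.49 µV.
Code 0xB406F = 737391 decimal.
V_out = 0 + 737391 × 4.88281e-07 V = 0.360054 V.
= 360.054 mV.

360.054 mV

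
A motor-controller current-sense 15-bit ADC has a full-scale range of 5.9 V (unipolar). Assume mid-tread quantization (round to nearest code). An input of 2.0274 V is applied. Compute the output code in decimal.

LSB = 5.9 V / 32768 = 180.05 µV.
Input sits at 11259.973 steps above V_low.
Round → code 11260.

code 11260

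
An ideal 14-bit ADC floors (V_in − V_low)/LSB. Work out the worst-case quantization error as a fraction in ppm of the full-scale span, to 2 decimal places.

Truncating → worst-case error = 1 LSB = V_FS/2^14, so 1e+06/16384 = 61.0352 ppm of full scale.

61.04 ppm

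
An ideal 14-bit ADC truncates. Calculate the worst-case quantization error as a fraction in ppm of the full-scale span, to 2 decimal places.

61.04 ppm

Truncating → worst-case error = 1 LSB = V_FS/2^14, so 1e+06/16384 = 61.0352 ppm of full scale.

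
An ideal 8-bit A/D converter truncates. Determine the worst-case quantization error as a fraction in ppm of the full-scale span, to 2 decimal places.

Truncating → worst-case error = 1 LSB = V_FS/2^8, so 1e+06/256 = 3906.25 ppm of full scale.

3906.25 ppm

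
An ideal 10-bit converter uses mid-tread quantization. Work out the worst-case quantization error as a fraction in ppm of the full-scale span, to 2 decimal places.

Rounding → worst-case error = ½ LSB = V_FS/2^11, so 1e+06/2048 = 488.281 ppm of full scale.

488.28 ppm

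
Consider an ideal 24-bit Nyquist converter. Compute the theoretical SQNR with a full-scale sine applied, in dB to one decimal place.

146.2 dB

SNR ≈ 6.02·N + 1.76 dB = 6.02·24 + 1.76 = 146.24 dB.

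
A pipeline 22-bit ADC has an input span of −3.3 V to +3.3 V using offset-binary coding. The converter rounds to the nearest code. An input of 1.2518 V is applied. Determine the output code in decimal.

Full-scale span = 6.6 V; LSB = 6.6/2^22 = 1.57 µV.
Input sits at 2892671.659 steps above V_low.
round(2892671.659) = 2892672.

code 2892672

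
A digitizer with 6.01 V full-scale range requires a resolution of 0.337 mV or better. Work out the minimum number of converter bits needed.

Number of steps required ≥ 6.01 V / 0.337 mV = 17833.83.
Need 2^N ≥ 17833.83; 2^14 = 16384, 2^15 = 32768.
Minimum N = 15.

15 bits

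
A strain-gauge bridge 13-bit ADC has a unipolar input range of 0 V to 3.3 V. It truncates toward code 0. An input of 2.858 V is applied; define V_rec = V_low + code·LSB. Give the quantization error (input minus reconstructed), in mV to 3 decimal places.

0.310 mV

One LSB is 3.3 V / 8192 = 402.83 µV.
Scaled input = 7094.7685 LSBs, so code = 7094.
Code 7094 maps back to 0 + 7094×0.000402832 V = 2.8576904 V.
V_in − V_rec = 0.00030957 V = 0.310 mV.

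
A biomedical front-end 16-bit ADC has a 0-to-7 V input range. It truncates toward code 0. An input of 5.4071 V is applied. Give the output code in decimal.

code 50622

Full-scale span = 7 V; LSB = 7/2^16 = 106.81 µV.
Input sits at 50622.815 steps above V_low.
⌊·⌋(50622.815) = 50622.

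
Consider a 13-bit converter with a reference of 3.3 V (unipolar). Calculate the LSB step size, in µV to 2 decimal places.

Full-scale span = 3.3 V.
LSB = 3.3 / 2^13 = 3.3 / 8192 = 0.000402832 V = 402.83 µV.

402.83 µV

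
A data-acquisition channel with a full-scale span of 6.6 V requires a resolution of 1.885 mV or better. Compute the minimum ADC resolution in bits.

Number of steps required ≥ 6.6 V / 1.885 mV = 3501.33.
Need 2^N ≥ 3501.33; 2^11 = 2048, 2^12 = 4096.
Minimum N = 12.

12 bits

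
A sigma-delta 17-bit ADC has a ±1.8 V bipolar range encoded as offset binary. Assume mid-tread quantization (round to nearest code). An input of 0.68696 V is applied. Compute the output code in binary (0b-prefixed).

code 0b10110000110110011 (decimal 90547)

Full-scale span = 3.6 V; LSB = 3.6/2^17 = 27.47 µV.
(V_in − V_low)/LSB = (0.68696 − (−1.8)) / 2.74658e-05 = 90547.450.
Round → code 90547.
In binary (0b-prefixed): 0b10110000110110011.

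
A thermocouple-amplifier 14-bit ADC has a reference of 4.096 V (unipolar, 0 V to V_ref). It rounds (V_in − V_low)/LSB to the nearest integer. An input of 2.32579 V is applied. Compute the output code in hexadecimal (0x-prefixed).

code 0x2457 (decimal 9303)

LSB = 4.096 V / 16384 = 250.00 µV.
(V_in − V_low)/LSB = (2.32579 − 0) / 0.00025 = 9303.160.
So the output code is 9303.
In hexadecimal (0x-prefixed): 0x2457.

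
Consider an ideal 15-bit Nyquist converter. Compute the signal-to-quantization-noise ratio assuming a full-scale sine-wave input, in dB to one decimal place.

92.1 dB

SNR ≈ 6.02·N + 1.76 dB = 6.02·15 + 1.76 = 92.06 dB.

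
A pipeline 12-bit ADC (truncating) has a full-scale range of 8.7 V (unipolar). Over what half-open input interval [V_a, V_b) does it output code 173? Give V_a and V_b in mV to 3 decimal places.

LSB = 8.7/2^12 = 2.124 mV.
V_a = V_low + 173·LSB = 0.367456 V; V_b = V_low + 174·LSB = 0.36958 V.

[367.456 mV, 369.580 mV)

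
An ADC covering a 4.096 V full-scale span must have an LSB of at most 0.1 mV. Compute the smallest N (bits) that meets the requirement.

16 bits

Number of steps required ≥ 4.096 V / 0.1 mV = 40960.00.
Need 2^N ≥ 40960.00; 2^15 = 32768, 2^16 = 65536.
Minimum N = 16.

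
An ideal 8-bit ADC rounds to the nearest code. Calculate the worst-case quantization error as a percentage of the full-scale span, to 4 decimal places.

0.1953 %

Rounding → worst-case error = ½ LSB = V_FS/2^9, so 100/512 = 0.195312 % of full scale.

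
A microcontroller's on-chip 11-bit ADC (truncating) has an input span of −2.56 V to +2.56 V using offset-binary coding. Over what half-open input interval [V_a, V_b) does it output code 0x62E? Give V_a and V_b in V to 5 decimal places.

LSB = 5.12/2^11 = 2.500 mV.
Code 0x62E = 1582 decimal.
V_a = V_low + 1582·LSB = 1.395 V; V_b = V_low + 1583·LSB = 1.3975 V.

[1.39500 V, 1.39750 V)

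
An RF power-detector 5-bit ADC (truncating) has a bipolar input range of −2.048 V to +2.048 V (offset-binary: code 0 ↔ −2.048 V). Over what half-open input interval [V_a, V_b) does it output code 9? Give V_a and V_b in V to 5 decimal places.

LSB = 4.096/2^5 = 128.000 mV.
V_a = V_low + 9·LSB = -0.896 V; V_b = V_low + 10·LSB = -0.768 V.

[-0.89600 V, -0.76800 V)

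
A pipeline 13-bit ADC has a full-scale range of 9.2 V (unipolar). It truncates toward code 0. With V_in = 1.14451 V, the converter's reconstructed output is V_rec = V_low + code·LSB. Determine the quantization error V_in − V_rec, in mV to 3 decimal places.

0.125 mV

LSB = 9.2/2^13 = 1.123 mV.
Scaled input = 1019.1115 LSBs, so code = 1019.
Reconstructed: 1.1443848 V.
Error = 1.14451 − 1.1443848 = 0.000125234 V = 0.125 mV.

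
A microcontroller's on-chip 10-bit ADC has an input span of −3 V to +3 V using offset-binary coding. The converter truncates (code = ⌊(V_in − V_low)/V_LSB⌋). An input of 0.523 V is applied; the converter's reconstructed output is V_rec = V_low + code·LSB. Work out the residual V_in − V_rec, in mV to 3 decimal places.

1.516 mV

LSB = 6/2^10 = 5.859 mV.
Scaled input = 601.2587 LSBs, so code = 601.
Reconstructed: 0.52148438 V.
Error = 0.523 − 0.52148438 = 0.00151563 V = 1.516 mV.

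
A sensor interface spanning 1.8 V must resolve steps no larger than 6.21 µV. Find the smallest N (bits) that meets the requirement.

Number of steps required ≥ 1.8 V / 6.21 µV = 289855.07.
Need 2^N ≥ 289855.07; 2^18 = 262144, 2^19 = 524288.
Minimum N = 19.

19 bits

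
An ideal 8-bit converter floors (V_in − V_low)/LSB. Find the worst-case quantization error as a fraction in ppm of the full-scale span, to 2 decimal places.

Truncating → worst-case error = 1 LSB = V_FS/2^8, so 1e+06/256 = 3906.25 ppm of full scale.

3906.25 ppm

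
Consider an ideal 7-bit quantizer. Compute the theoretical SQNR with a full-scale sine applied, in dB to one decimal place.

43.9 dB

SNR ≈ 6.02·N + 1.76 dB = 6.02·7 + 1.76 = 43.90 dB.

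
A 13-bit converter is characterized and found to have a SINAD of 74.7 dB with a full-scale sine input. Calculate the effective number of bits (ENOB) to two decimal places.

ENOB = (SINAD − 1.76) / 6.02 = (74.7 − 1.76)/6.02 = 12.116.

12.12 bits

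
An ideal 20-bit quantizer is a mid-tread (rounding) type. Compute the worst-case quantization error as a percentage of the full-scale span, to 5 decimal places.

0.00005 %

Rounding → worst-case error = ½ LSB = V_FS/2^21, so 100/2097152 = 4.76837e-05 % of full scale.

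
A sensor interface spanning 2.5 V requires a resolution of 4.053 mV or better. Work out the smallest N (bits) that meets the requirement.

10 bits

Number of steps required ≥ 2.5 V / 4.053 mV = 616.83.
Need 2^N ≥ 616.83; 2^9 = 512, 2^10 = 1024.
Minimum N = 10.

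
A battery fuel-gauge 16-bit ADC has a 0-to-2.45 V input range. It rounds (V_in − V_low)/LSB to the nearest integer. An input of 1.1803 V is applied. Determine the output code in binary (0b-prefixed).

Full-scale span = 2.45 V; LSB = 2.45/2^16 = 37.38 µV.
(1.1803 − 0) / 3.7384e-05 = 31572.302 LSBs.
round(31572.302) = 31572.
In binary (0b-prefixed): 0b111101101010100.

code 0b111101101010100 (decimal 31572)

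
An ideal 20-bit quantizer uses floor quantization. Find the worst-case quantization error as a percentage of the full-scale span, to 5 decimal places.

Truncating → worst-case error = 1 LSB = V_FS/2^20, so 100/1048576 = 9.53674e-05 % of full scale.

0.00010 %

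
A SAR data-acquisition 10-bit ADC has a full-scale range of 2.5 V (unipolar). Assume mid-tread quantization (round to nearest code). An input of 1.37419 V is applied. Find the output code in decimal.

With 1024 levels over 2.5 V, one step is 2.441 mV.
(1.37419 − 0) / 0.00244141 = 562.868 LSBs.
Round → code 563.

code 563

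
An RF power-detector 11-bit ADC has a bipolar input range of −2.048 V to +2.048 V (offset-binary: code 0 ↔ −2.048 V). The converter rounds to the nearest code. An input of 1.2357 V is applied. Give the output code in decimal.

LSB = 4.096 V / 2048 = 2.000 mV.
(V_in − V_low)/LSB = (1.2357 − (−2.048)) / 0.002 = 1641.850.
round(1641.850) = 1642.

code 1642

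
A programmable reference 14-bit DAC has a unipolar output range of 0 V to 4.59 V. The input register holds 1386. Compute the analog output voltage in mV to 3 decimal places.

LSB = 4.59 V / 2^14 = 280.15 µV.
V_out = 0 + 1386 × 0.000280151 V = 0.38829 V.
= 388.290 mV.

388.290 mV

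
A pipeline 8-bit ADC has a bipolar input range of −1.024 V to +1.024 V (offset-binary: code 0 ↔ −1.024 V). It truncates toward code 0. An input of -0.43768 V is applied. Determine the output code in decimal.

With 256 levels over 2.048 V, one step is 8.000 mV.
Input sits at 73.290 steps above V_low.
Floor → code 73.

code 73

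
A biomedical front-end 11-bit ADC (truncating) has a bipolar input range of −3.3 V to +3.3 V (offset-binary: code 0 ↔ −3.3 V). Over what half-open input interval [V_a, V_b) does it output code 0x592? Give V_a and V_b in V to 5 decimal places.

LSB = 6.6/2^11 = 3.223 mV.
Code 0x592 = 1426 decimal.
V_a = V_low + 1426·LSB = 1.29551 V; V_b = V_low + 1427·LSB = 1.29873 V.

[1.29551 V, 1.29873 V)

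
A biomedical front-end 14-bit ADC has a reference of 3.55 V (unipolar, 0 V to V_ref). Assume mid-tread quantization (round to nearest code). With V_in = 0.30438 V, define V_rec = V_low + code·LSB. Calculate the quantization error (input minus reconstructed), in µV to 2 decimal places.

LSB = 3.55/2^14 = 216.67 µV.
(V_in − V_low)/LSB = (0.30438 − 0)/0.000216675 = 1404.7780 → code 1405 (round).
Code 1405 maps back to 0 + 1405×0.000216675 V = 0.3044281 V.
Difference: -4.81006e-05 V → -48.10 µV.

-48.10 µV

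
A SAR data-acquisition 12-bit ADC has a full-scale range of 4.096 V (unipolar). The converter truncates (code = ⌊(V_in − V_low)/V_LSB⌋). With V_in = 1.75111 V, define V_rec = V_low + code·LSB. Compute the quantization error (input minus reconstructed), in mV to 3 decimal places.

0.110 mV

Step size: 4.096 V ÷ 2^12 = 1.000 mV.
Scaled input = 1751.1100 LSBs, so code = 1751.
V_rec = 0 + 1751·0.001 = 1.751 V.
Error = 1.75111 − 1.751 = 0.00011 V = 0.110 mV.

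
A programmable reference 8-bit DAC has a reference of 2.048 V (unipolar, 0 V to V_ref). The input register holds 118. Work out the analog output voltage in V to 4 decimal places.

LSB = 2.048 V / 2^8 = 8.000 mV.
V_out = 0 + 118 × 0.008 V = 0.944 V.

0.9440 V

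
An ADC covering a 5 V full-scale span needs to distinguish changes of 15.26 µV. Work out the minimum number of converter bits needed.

Number of steps required ≥ 5 V / 15.26 µV = 327654.00.
Need 2^N ≥ 327654.00; 2^18 = 262144, 2^19 = 524288.
Minimum N = 19.

19 bits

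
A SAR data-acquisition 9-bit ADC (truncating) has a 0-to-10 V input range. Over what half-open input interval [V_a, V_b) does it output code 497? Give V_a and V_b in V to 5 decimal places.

LSB = 10/2^9 = 19.531 mV.
V_a = V_low + 497·LSB = 9.70703 V; V_b = V_low + 498·LSB = 9.72656 V.

[9.70703 V, 9.72656 V)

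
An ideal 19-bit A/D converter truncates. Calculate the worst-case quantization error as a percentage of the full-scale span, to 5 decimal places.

Truncating → worst-case error = 1 LSB = V_FS/2^19, so 100/524288 = 0.000190735 % of full scale.

0.00019 %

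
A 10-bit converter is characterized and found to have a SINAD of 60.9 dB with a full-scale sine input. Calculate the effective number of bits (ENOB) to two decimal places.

9.82 bits

ENOB = (SINAD − 1.76) / 6.02 = (60.9 − 1.76)/6.02 = 9.824.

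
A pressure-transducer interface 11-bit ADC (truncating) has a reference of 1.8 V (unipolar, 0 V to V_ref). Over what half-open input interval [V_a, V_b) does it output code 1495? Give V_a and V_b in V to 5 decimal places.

LSB = 1.8/2^11 = 0.879 mV.
V_a = V_low + 1495·LSB = 1.31396 V; V_b = V_low + 1496·LSB = 1.31484 V.

[1.31396 V, 1.31484 V)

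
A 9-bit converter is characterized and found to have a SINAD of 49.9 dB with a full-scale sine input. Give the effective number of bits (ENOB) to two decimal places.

ENOB = (SINAD − 1.76) / 6.02 = (49.9 − 1.76)/6.02 = 7.997.

8.00 bits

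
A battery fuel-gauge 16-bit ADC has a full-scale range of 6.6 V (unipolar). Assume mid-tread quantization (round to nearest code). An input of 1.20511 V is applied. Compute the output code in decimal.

LSB = 6.6 V / 65536 = 100.71 µV.
(V_in − V_low)/LSB = (1.20511 − 0) / 0.000100708 = 11966.377.
round(11966.377) = 11966.

code 11966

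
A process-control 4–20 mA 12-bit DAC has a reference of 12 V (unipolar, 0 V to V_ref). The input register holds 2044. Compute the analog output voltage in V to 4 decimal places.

LSB = 12 V / 2^12 = 2.930 mV.
V_out = 0 + 2044 × 0.00292969 V = 5.98828 V.

5.9883 V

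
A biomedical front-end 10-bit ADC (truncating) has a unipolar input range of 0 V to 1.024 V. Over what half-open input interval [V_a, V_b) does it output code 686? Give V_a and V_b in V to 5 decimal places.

[0.68600 V, 0.68700 V)

LSB = 1.024/2^10 = 1.000 mV.
V_a = V_low + 686·LSB = 0.686 V; V_b = V_low + 687·LSB = 0.687 V.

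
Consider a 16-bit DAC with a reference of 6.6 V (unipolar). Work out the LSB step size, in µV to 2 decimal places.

Full-scale span = 6.6 V.
LSB = 6.6 / 2^16 = 6.6 / 65536 = 0.000100708 V = 100.71 µV.

100.71 µV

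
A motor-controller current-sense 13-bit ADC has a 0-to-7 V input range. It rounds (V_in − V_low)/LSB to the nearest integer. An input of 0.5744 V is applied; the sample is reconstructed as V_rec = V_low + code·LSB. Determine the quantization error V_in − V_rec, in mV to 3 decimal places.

One LSB is 7 V / 8192 = 0.854 mV.
Scaled input = 672.2121 LSBs, so code = 672.
Code 672 maps back to 0 + 672×0.000854492 V = 0.57421875 V.
Error = 0.5744 − 0.57421875 = 0.00018125 V = 0.181 mV.

0.181 mV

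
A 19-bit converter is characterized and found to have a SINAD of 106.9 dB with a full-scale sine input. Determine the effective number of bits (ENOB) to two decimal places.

17.47 bits

ENOB = (SINAD − 1.76) / 6.02 = (106.9 − 1.76)/6.02 = 17.465.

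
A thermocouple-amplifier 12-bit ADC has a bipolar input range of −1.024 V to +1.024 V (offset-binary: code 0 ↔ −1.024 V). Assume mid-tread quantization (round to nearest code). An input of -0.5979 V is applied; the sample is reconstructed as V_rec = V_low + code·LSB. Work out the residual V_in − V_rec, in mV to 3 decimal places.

0.100 mV

One LSB is 2.048 V / 4096 = 0.500 mV.
(-0.5979 − (−1.024))/0.0005 = 852.2000; round gives code 852.
V_rec = (−1.024) + 852·0.0005 = -0.598 V.
V_in − V_rec = 0.0001 V = 0.100 mV.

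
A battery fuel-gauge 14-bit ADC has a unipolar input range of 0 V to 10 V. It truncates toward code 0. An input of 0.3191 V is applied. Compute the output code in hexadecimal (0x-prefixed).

With 16384 levels over 10 V, one step is 0.610 mV.
Input sits at 522.813 steps above V_low.
⌊·⌋(522.813) = 522.
In hexadecimal (0x-prefixed): 0x20A.

code 0x20A (decimal 522)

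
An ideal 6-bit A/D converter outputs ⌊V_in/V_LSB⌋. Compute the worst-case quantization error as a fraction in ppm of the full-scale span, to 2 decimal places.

Truncating → worst-case error = 1 LSB = V_FS/2^6, so 1e+06/64 = 15625 ppm of full scale.

15625.00 ppm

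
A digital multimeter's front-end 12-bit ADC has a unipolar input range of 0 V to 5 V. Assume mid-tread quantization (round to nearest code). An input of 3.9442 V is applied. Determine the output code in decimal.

With 4096 levels over 5 V, one step is 1.221 mV.
(V_in − V_low)/LSB = (3.9442 − 0) / 0.0012207 = 3231.089.
round(3231.089) = 3231.

code 3231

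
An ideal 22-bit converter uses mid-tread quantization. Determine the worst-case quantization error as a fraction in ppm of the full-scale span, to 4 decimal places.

0.1192 ppm

Rounding → worst-case error = ½ LSB = V_FS/2^23, so 1e+06/8388608 = 0.119209 ppm of full scale.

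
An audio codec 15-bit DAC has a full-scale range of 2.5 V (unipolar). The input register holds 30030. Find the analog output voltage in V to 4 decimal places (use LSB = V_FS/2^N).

LSB = 2.5 V / 2^15 = 76.29 µV.
V_out = 0 + 30030 × 7.62939e-05 V = 2.29111 V.

2.2911 V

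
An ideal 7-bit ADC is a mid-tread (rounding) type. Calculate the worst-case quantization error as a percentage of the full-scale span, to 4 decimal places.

0.3906 %

Rounding → worst-case error = ½ LSB = V_FS/2^8, so 100/256 = 0.390625 % of full scale.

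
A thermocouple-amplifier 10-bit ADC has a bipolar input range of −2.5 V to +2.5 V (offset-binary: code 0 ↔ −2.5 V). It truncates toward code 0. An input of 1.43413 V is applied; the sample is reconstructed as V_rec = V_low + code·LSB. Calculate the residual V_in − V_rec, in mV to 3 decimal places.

One LSB is 5 V / 1024 = 4.883 mV.
(1.43413 − (−2.5))/0.00488281 = 805.7098; ⌊·⌋ gives code 805.
V_rec = (−2.5) + 805·0.00488281 = 1.4306641 V.
Difference: 0.00346594 V → 3.466 mV.

3.466 mV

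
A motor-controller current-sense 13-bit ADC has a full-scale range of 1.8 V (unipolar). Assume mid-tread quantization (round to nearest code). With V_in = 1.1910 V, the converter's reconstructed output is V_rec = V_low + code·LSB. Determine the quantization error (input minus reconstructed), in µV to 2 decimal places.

82.03 µV

One LSB is 1.8 V / 8192 = 219.73 µV.
Scaled input = 5420.3733 LSBs, so code = 5420.
Code 5420 maps back to 0 + 5420×0.000219727 V = 1.190918 V.
Difference: 8.20313e-05 V → 82.03 µV.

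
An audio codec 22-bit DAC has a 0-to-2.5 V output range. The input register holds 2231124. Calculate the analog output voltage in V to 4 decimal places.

LSB = 2.5 V / 2^22 = 0.60 µV.
V_out = 0 + 2231124 × 5.96046e-07 V = 1.32985 V.

1.3299 V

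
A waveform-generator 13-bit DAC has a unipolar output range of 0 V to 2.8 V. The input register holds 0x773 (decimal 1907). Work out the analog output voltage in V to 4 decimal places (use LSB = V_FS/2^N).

0.6518 V

LSB = 2.8 V / 2^13 = 341.80 µV.
Code 0x773 = 1907 decimal.
V_out = 0 + 1907 × 0.000341797 V = 0.651807 V.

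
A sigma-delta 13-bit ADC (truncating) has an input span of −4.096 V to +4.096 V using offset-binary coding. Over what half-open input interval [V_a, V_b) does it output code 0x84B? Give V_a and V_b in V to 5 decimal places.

LSB = 8.192/2^13 = 1.000 mV.
Code 0x84B = 2123 decimal.
V_a = V_low + 2123·LSB = -1.973 V; V_b = V_low + 2124·LSB = -1.972 V.

[-1.97300 V, -1.97200 V)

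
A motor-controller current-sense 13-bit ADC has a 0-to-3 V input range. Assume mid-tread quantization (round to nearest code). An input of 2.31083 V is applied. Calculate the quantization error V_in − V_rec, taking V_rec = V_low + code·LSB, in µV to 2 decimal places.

38.98 µV

One LSB is 3 V / 8192 = 366.21 µV.
Scaled input = 6310.1065 LSBs, so code = 6310.
Code 6310 maps back to 0 + 6310×0.000366211 V = 2.310791 V.
Difference: 3.89844e-05 V → 38.98 µV.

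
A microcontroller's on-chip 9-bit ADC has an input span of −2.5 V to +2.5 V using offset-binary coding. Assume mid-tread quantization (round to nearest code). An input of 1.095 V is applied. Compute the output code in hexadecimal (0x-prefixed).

code 0x170 (decimal 368)

LSB = 5 V / 512 = 9.766 mV.
(1.095 − (−2.5)) / 0.00976562 = 368.128 LSBs.
round(368.128) = 368.
In hexadecimal (0x-prefixed): 0x170.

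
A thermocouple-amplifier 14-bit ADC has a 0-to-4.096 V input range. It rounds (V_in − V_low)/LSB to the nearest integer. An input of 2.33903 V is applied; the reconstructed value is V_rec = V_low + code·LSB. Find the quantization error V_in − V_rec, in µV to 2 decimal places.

30.00 µV

LSB = 4.096/2^14 = 250.00 µV.
(V_in − V_low)/LSB = (2.33903 − 0)/0.00025 = 9356.1200 → code 9356 (round).
Reconstructed: 2.339 V.
V_in − V_rec = 3e-05 V = 30.00 µV.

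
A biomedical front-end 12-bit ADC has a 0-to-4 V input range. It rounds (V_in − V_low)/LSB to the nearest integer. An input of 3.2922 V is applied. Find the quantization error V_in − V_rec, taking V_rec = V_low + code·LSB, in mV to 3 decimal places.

LSB = 4/2^12 = 0.977 mV.
(3.2922 − 0)/0.000976562 = 3371.2128; round gives code 3371.
V_rec = 0 + 3371·0.000976562 = 3.2919922 V.
V_in − V_rec = 0.000207812 V = 0.208 mV.

0.208 mV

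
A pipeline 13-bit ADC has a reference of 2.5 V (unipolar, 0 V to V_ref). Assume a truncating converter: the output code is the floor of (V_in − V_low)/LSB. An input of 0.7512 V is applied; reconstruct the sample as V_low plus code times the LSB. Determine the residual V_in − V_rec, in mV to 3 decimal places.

LSB = 2.5/2^13 = 305.18 µV.
(0.7512 − 0)/0.000305176 = 2461.5322; ⌊·⌋ gives code 2461.
Reconstructed: 0.7510376 V.
V_in − V_rec = 0.000162402 V = 0.162 mV.

0.162 mV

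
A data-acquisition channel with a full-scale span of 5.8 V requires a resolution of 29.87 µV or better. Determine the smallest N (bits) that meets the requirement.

Number of steps required ≥ 5.8 V / 29.87 µV = 194174.76.
Need 2^N ≥ 194174.76; 2^17 = 131072, 2^18 = 262144.
Minimum N = 18.

18 bits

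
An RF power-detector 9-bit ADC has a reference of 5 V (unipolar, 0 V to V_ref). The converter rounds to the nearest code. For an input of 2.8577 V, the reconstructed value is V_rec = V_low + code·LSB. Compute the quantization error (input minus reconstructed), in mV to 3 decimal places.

-3.628 mV

Step size: 5 V ÷ 2^9 = 9.766 mV.
(2.8577 − 0)/0.00976562 = 292.6285; round gives code 293.
V_rec = 0 + 293·0.00976562 = 2.8613281 V.
V_in − V_rec = -0.00362812 V = -3.628 mV.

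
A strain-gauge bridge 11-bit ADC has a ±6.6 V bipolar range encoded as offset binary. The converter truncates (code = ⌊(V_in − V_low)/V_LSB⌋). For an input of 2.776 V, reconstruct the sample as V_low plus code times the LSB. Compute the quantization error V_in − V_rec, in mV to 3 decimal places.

4.516 mV

One LSB is 13.2 V / 2048 = 6.445 mV.
Scaled input = 1454.7006 LSBs, so code = 1454.
V_rec = (−6.6) + 1454·0.00644531 = 2.7714844 V.
V_in − V_rec = 0.00451562 V = 4.516 mV.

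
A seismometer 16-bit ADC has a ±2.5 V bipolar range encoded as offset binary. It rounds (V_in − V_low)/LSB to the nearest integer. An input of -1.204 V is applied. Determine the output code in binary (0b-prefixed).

With 65536 levels over 5 V, one step is 76.29 µV.
(V_in − V_low)/LSB = (-1.204 − (−2.5)) / 7.62939e-05 = 16986.931.
So the output code is 16987.
In binary (0b-prefixed): 0b100001001011011.

code 0b100001001011011 (decimal 16987)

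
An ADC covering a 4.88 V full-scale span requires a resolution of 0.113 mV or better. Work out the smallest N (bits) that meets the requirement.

16 bits

Number of steps required ≥ 4.88 V / 0.113 mV = 43185.84.
Need 2^N ≥ 43185.84; 2^15 = 32768, 2^16 = 65536.
Minimum N = 16.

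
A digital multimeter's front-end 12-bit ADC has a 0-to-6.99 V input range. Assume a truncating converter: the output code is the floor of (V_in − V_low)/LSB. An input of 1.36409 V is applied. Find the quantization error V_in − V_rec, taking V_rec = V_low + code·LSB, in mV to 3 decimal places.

0.562 mV

LSB = 6.99/2^12 = 1.707 mV.
Scaled input = 799.3294 LSBs, so code = 799.
Reconstructed: 1.3635278 V.
V_in − V_rec = 0.000562168 V = 0.562 mV.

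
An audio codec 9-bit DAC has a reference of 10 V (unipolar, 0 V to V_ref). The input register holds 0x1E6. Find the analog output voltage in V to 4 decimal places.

LSB = 10 V / 2^9 = 19.531 mV.
Code 0x1E6 = 486 decimal.
V_out = 0 + 486 × 0.0195312 V = 9.49219 V.

9.4922 V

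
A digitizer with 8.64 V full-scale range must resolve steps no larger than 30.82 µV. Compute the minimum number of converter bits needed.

Number of steps required ≥ 8.64 V / 30.82 µV = 280337.44.
Need 2^N ≥ 280337.44; 2^18 = 262144, 2^19 = 524288.
Minimum N = 19.

19 bits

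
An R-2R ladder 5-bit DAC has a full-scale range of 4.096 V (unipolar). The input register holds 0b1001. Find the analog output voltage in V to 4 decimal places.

LSB = 4.096 V / 2^5 = 128.000 mV.
Code 0b1001 = 9 decimal.
V_out = 0 + 9 × 0.128 V = 1.152 V.

1.1520 V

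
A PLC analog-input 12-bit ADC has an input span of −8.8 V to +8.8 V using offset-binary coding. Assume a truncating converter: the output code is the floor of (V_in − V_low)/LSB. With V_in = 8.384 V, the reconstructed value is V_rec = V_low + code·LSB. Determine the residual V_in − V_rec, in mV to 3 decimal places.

0.797 mV

One LSB is 17.6 V / 4096 = 4.297 mV.
(8.384 − (−8.8))/0.00429688 = 3999.1855; ⌊·⌋ gives code 3999.
V_rec = (−8.8) + 3999·0.00429688 = 8.3832031 V.
Error = 8.384 − 8.3832031 = 0.000796875 V = 0.797 mV.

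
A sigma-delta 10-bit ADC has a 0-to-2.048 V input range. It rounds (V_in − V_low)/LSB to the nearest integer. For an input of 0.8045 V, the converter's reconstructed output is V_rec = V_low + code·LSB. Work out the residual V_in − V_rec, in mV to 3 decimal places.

0.500 mV

Step size: 2.048 V ÷ 2^10 = 2.000 mV.
(0.8045 − 0)/0.002 = 402.2500; round gives code 402.
Code 402 maps back to 0 + 402×0.002 V = 0.804 V.
Error = 0.8045 − 0.804 = 0.0005 V = 0.500 mV.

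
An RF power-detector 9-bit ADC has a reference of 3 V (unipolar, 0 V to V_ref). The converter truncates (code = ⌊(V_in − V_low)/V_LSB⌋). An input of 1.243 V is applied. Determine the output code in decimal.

LSB = 3 V / 512 = 5.859 mV.
Input sits at 212.139 steps above V_low.
So the output code is 212.

code 212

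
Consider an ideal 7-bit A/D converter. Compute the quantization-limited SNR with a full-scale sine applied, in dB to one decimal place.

43.9 dB

SNR ≈ 6.02·N + 1.76 dB = 6.02·7 + 1.76 = 43.90 dB.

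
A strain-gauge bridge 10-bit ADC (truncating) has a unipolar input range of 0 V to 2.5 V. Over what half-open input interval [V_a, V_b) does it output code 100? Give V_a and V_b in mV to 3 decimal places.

[244.141 mV, 246.582 mV)

LSB = 2.5/2^10 = 2.441 mV.
V_a = V_low + 100·LSB = 0.244141 V; V_b = V_low + 101·LSB = 0.246582 V.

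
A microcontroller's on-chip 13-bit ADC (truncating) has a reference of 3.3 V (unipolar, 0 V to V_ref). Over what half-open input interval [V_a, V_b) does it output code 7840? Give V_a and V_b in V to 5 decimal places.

LSB = 3.3/2^13 = 402.83 µV.
V_a = V_low + 7840·LSB = 3.1582 V; V_b = V_low + 7841·LSB = 3.15861 V.

[3.15820 V, 3.15861 V)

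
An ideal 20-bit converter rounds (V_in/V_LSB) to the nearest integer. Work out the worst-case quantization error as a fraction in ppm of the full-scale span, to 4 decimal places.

Rounding → worst-case error = ½ LSB = V_FS/2^21, so 1e+06/2097152 = 0.476837 ppm of full scale.

0.4768 ppm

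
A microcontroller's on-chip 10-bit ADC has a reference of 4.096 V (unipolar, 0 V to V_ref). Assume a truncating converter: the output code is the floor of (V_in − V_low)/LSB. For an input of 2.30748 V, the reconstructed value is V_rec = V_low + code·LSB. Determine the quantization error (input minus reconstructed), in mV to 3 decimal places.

3.480 mV

One LSB is 4.096 V / 1024 = 4.000 mV.
(V_in − V_low)/LSB = (2.30748 − 0)/0.004 = 576.8700 → code 576 (floor).
Code 576 maps back to 0 + 576×0.004 V = 2.304 V.
V_in − V_rec = 0.00348 V = 3.480 mV.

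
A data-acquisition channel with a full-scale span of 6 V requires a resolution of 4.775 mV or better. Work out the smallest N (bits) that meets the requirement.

Number of steps required ≥ 6 V / 4.775 mV = 1256.54.
Need 2^N ≥ 1256.54; 2^10 = 1024, 2^11 = 2048.
Minimum N = 11.

11 bits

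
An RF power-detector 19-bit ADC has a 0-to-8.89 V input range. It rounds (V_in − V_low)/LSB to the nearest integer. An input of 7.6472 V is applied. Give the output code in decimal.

code 450994

With 524288 levels over 8.89 V, one step is 16.96 µV.
(7.6472 − 0) / 1.69563e-05 = 450993.835 LSBs.
Round → code 450994.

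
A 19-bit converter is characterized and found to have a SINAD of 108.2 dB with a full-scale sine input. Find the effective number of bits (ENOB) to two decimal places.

17.68 bits

ENOB = (SINAD − 1.76) / 6.02 = (108.2 − 1.76)/6.02 = 17.681.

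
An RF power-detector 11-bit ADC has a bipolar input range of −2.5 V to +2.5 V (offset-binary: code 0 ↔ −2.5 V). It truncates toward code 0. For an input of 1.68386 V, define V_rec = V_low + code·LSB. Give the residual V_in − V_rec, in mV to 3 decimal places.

1.731 mV

Step size: 5 V ÷ 2^11 = 2.441 mV.
Scaled input = 1713.7091 LSBs, so code = 1713.
Code 1713 maps back to (−2.5) + 1713×0.00244141 V = 1.6821289 V.
Difference: 0.00173109 V → 1.731 mV.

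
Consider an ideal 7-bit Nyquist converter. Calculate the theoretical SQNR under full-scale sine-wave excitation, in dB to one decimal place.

43.9 dB

SNR ≈ 6.02·N + 1.76 dB = 6.02·7 + 1.76 = 43.90 dB.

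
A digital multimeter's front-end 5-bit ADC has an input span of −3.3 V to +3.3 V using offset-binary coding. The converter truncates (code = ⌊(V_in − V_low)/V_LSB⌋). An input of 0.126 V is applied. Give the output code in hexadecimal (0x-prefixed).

code 0x10 (decimal 16)

With 32 levels over 6.6 V, one step is 206.250 mV.
Input sits at 16.611 steps above V_low.
So the output code is 16.
In hexadecimal (0x-prefixed): 0x10.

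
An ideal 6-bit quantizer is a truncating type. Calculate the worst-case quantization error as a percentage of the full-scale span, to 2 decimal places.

1.56 %

Truncating → worst-case error = 1 LSB = V_FS/2^6, so 100/64 = 1.5625 % of full scale.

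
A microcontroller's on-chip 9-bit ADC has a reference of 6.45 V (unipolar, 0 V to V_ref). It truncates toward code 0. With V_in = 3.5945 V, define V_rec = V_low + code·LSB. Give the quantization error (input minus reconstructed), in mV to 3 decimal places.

4.168 mV

One LSB is 6.45 V / 512 = 12.598 mV.
(V_in − V_low)/LSB = (3.5945 − 0)/0.0125977 = 285.3309 → code 285 (floor).
V_rec = 0 + 285·0.0125977 = 3.590332 V.
Error = 3.5945 − 3.590332 = 0.00416797 V = 4.168 mV.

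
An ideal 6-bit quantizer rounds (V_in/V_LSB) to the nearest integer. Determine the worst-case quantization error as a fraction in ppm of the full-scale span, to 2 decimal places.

Rounding → worst-case error = ½ LSB = V_FS/2^7, so 1e+06/128 = 7812.5 ppm of full scale.

7812.50 ppm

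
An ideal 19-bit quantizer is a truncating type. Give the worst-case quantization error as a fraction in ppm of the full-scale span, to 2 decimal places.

Truncating → worst-case error = 1 LSB = V_FS/2^19, so 1e+06/524288 = 1.90735 ppm of full scale.

1.91 ppm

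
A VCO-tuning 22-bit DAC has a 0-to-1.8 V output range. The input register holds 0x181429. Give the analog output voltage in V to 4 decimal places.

0.6772 V

LSB = 1.8 V / 2^22 = 0.43 µV.
Code 0x181429 = 1578025 decimal.
V_out = 0 + 1578025 × 4.29153e-07 V = 0.677215 V.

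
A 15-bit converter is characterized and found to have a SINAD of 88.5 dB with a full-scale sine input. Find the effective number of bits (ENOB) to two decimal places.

14.41 bits

ENOB = (SINAD − 1.76) / 6.02 = (88.5 − 1.76)/6.02 = 14.409.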